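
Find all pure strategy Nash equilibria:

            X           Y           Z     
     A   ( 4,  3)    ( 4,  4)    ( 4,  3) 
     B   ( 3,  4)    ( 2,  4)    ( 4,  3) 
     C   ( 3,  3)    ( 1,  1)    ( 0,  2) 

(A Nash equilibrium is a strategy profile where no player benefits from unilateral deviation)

Nash equilibrium: (A, Y)

Work:
Best responses:
  P1 vs X: payoffs [4, 3, 3] → best response A (payoff 4)
  P1 vs Y: payoffs [4, 2, 1] → best response A (payoff 4)
  P1 vs Z: payoffs [4, 4, 0] → best response A/B (payoff 4)
  P2 vs A: payoffs [3, 4, 3] → best response Y (payoff 4)
  P2 vs B: payoffs [4, 4, 3] → best response X/Y (payoff 4)
  P2 vs C: payoffs [3, 1, 2] → best response X (payoff 3)
Mutual best responses: (A,Y) → Nash equilibria.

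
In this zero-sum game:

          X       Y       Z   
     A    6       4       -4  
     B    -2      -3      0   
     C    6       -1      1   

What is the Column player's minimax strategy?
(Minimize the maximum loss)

Column should play Z, value = 1

Work:
Column player minimizes Row's maximum payoff:
Column X: max payoff to Row = 6
Column Y: max payoff to Row = 4
Column Z: max payoff to Row = 1
Minimum is 1, achieved by column Z.
Minimax strategy: Z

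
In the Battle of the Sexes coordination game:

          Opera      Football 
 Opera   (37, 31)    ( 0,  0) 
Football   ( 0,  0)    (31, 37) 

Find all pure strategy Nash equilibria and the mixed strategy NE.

Pure NE: (Opera, Opera) and (Football, Football); Mixed NE: p = 0.5441, q = 0.4559

Work:
Check pure NE:
(Opera, Opera): (37, 31) - no unilateral deviation beneficial
(Football, Football): (31, 37) - no unilateral deviation beneficial
Mixed NE: P1 plays Opera with p = 0.5441, P2 plays Opera with q = 0.4559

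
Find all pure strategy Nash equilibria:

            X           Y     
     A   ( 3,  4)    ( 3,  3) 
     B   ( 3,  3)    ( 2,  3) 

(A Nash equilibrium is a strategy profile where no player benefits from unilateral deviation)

Nash equilibrium: (A, X), (B, X)

Work:
Best responses:
  P1 vs X: payoffs [3, 3] → best response A/B (payoff 3)
  P1 vs Y: payoffs [3, 2] → best response A (payoff 3)
  P2 vs A: payoffs [4, 3] → best response X (payoff 4)
  P2 vs B: payoffs [3, 3] → best response X/Y (payoff 3)
Mutual best responses: (A,X), (B,X) → Nash equilibria.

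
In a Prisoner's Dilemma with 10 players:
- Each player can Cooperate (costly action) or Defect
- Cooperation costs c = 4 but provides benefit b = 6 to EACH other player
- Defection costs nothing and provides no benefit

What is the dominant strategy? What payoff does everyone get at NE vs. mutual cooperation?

Dominant: Defect; NE payoff = 0; Coop payoff = 50

Work:
Defect dominates (saves cost c = 4, benefit to others is external)
NE: All defect → everyone gets 0
If all cooperate: each receives (9)×6 - 4 = 50
Social dilemma: 50 > 0 but NE gives 0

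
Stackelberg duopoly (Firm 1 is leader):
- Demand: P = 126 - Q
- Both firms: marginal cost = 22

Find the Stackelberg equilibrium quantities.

q₁* (leader) = 52.0, q₂* (follower) = 26.0

Work:
Follower's reaction: q₂ = (a - c - q₁)/2
Leader substitutes: π₁ = q₁·(a - q₁ - (a-c-q₁)/2 - c)
FOC: q₁* = (126 - 22)/2 = 52.00
Then: q₂* = (126 - 22 - 52.0)/2 = 26.00
Leader has first-mover advantage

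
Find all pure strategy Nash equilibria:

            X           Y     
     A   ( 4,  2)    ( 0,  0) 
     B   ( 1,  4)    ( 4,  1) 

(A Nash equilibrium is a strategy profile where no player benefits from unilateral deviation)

Nash equilibrium: (A, X)

Work:
Best responses:
  P1 vs X: payoffs [4, 1] → best response A (payoff 4)
  P1 vs Y: payoffs [0, 4] → best response B (payoff 4)
  P2 vs A: payoffs [2, 0] → best response X (payoff 2)
  P2 vs B: payoffs [4, 1] → best response X (payoff 4)
Mutual best responses: (A,X) → Nash equilibria.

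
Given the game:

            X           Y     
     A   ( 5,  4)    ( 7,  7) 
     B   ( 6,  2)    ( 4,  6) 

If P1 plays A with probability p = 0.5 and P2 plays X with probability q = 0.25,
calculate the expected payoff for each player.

E[P1] = 5.5, E[P2] = 5.625

Work:
E[P1] = p·q·π₁(A,X) + p·(1-q)·π₁(A,Y) + (1-p)·q·π₁(B,X) + (1-p)·(1-q)·π₁(B,Y)
= 0.5·0.25·5 + 0.5·0.75·7 + 0.5·0.25·6 + 0.5·0.75·4
= 5.5

E[P2] = 5.625 (similar calculation)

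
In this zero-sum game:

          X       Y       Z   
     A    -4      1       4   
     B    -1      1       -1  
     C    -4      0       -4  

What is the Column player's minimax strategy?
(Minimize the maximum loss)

Column should play X, value = -1

Work:
Column player minimizes Row's maximum payoff:
Column X: max payoff to Row = -1
Column Y: max payoff to Row = 1
Column Z: max payoff to Row = 4
Minimum is -1, achieved by column X.
Minimax strategy: X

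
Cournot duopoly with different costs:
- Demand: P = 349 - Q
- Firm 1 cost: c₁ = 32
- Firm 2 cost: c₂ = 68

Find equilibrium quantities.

q₁* = 117.67, q₂* = 81.67

Work:
Reaction: q₁ = (349 - 32 - q₂)/2
Reaction: q₂ = (349 - 68 - q₁)/2
Solve simultaneously:
q₁* = (349 - 2×32 + 68)/3 = 117.67
q₂* = (349 - 2×68 + 32)/3 = 81.67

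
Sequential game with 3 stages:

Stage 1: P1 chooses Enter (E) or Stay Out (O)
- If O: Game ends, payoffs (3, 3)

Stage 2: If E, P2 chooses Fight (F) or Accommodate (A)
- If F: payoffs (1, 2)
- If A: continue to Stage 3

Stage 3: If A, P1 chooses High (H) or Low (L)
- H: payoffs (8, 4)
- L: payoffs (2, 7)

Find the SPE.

SPE: (E, A, H); Outcome (8, 4)

Work:
Stage 3: P1 chooses H (8 vs 2)
Stage 2: P2: F->2, A->4 (anticipating H). Choose A
Stage 1: P1: O->3, E->8 (anticipating A, H). Choose E
SPE path: E -> A -> H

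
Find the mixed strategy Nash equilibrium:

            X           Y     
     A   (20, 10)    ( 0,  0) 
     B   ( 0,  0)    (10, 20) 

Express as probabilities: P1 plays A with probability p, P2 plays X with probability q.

p = 0.6667, q = 0.3333

Work:
Find probabilities that make opponent indifferent:
P2 chooses q to make P1 indifferent between A and B
P1 chooses p to make P2 indifferent between X and Y
Mixed NE: P1 plays (A: 0.6667, B: 0.3333), P2 plays (X: 0.3333, Y: 0.6667)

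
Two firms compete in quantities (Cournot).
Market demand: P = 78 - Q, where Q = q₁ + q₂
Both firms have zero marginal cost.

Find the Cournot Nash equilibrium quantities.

q₁* = q₂* = 26.0; P* = 26.0

Work:
Profit: π_i = P·q_i = (a - q_i - q_j)·q_i
FOC: ∂π_i/∂q_i = a - 2q_i - q_j = 0
Reaction function: q_i = (78 - q_j)/2
Symmetry: q* = 78/3 = 26.0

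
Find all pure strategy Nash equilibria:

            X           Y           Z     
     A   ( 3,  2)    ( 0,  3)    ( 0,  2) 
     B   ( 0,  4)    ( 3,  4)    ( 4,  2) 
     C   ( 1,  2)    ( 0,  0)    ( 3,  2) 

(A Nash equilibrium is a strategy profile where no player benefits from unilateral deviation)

Nash equilibrium: (B, Y)

Work:
Best responses:
  P1 vs X: payoffs [3, 0, 1] → best response A (payoff 3)
  P1 vs Y: payoffs [0, 3, 0] → best response B (payoff 3)
  P1 vs Z: payoffs [0, 4, 3] → best response B (payoff 4)
  P2 vs A: payoffs [2, 3, 2] → best response Y (payoff 3)
  P2 vs B: payoffs [4, 4, 2] → best response X/Y (payoff 4)
  P2 vs C: payoffs [2, 0, 2] → best response X/Z (payoff 2)
Mutual best responses: (B,Y) → Nash equilibria.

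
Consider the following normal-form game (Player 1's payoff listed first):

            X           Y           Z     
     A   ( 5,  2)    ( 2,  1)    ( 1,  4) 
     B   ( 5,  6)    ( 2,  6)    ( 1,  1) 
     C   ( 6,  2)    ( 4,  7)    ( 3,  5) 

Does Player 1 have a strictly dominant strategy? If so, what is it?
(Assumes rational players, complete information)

Yes, Player 1's strictly dominant strategy is C

Work:
A strategy strictly dominates another if it gives a strictly higher payoff against every opponent action. Compare each pair of P1's strategies column-by-column:
  A vs B: [5 vs 5, 2 vs 2, 1 vs 1] → A does not strictly dominate B (column X: 5 ≤ 5)
  A vs C: [5 vs 6, 2 vs 4, 1 vs 3] → A does not strictly dominate C (column X: 5 ≤ 6)
  B vs A: [5 vs 5, 2 vs 2, 1 vs 1] → B does not strictly dominate A (column X: 5 ≤ 5)
  B vs C: [5 vs 6, 2 vs 4, 1 vs 3] → B does not strictly dominate C (column X: 5 ≤ 6)
  C vs A: [6 vs 5, 4 vs 2, 3 vs 1] → C strictly dominates A
  C vs B: [6 vs 5, 4 vs 2, 3 vs 1] → C strictly dominates B
C strictly dominates every other strategy → strictly dominant.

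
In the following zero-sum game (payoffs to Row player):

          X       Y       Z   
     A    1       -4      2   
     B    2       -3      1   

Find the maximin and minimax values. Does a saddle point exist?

Maximin = -3, Minimax = -3, Saddle: True

Work:
Row minimums: [-4, -3] → maximin = -3
Column maximums: [2, -3, 2] → minimax = -3
Saddle point exists! Game value = -3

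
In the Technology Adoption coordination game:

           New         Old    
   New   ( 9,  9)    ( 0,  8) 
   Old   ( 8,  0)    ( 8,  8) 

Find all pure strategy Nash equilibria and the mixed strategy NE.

Pure NE: (New, New) and (Old, Old); Mixed NE: p = 0.8889, q = 0.8889

Work:
Check pure NE:
(New, New): (9, 9) - no unilateral deviation beneficial
(Old, Old): (8, 8) - no unilateral deviation beneficial
Mixed NE: P1 plays New with p = 0.8889, P2 plays New with q = 0.8889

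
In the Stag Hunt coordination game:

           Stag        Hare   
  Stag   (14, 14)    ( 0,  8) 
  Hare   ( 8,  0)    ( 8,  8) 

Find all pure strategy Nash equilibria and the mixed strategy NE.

Pure NE: (Stag, Stag) and (Hare, Hare); Mixed NE: p = 0.5714, q = 0.5714

Work:
Check pure NE:
(Stag, Stag): (14, 14) - no unilateral deviation beneficial
(Hare, Hare): (8, 8) - no unilateral deviation beneficial
Mixed NE: P1 plays Stag with p = 0.5714, P2 plays Stag with q = 0.5714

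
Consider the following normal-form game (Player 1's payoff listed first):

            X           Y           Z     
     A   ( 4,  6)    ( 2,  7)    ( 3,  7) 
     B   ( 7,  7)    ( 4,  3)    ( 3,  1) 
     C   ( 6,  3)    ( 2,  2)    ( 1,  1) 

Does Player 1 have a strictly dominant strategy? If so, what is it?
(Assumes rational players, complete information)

No strictly dominant strategy exists for Player 1

Work:
A strategy strictly dominates another if it gives a strictly higher payoff against every opponent action. Compare each pair of P1's strategies column-by-column:
  A vs B: [4 vs 7, 2 vs 4, 3 vs 3] → A does not strictly dominate B (column X: 4 ≤ 7)
  A vs C: [4 vs 6, 2 vs 2, 3 vs 1] → A does not strictly dominate C (column X: 4 ≤ 6)
  B vs A: [7 vs 4, 4 vs 2, 3 vs 3] → B does not strictly dominate A (column Z: 3 ≤ 3)
  B vs C: [7 vs 6, 4 vs 2, 3 vs 1] → B strictly dominates C
  C vs A: [6 vs 4, 2 vs 2, 1 vs 3] → C does not strictly dominate A (column Y: 2 ≤ 2)
  C vs B: [6 vs 7, 2 vs 4, 1 vs 3] → C does not strictly dominate B (column X: 6 ≤ 7)
No single strategy strictly dominates all others → no strictly dominant strategy.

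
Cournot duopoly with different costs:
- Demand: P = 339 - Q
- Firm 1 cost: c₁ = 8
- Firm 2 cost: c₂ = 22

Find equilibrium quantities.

q₁* = 115.0, q₂* = 101.0

Work:
Reaction: q₁ = (339 - 8 - q₂)/2
Reaction: q₂ = (339 - 22 - q₁)/2
Solve simultaneously:
q₁* = (339 - 2×8 + 22)/3 = 115.0
q₂* = (339 - 2×22 + 8)/3 = 101.0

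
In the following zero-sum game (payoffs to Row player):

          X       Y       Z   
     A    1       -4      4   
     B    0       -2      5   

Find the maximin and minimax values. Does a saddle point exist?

Maximin = -2, Minimax = -2, Saddle: True

Work:
Row minimums: [-4, -2] → maximin = -2
Column maximums: [1, -2, 5] → minimax = -2
Saddle point exists! Game value = -2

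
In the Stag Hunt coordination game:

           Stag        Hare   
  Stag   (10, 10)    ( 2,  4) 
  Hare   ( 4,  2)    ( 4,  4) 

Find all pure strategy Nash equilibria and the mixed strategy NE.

Pure NE: (Stag, Stag) and (Hare, Hare); Mixed NE: p = 0.25, q = 0.25

Work:
Check pure NE:
(Stag, Stag): (10, 10) - no unilateral deviation beneficial
(Hare, Hare): (4, 4) - no unilateral deviation beneficial
Mixed NE: P1 plays Stag with p = 0.25, P2 plays Stag with q = 0.25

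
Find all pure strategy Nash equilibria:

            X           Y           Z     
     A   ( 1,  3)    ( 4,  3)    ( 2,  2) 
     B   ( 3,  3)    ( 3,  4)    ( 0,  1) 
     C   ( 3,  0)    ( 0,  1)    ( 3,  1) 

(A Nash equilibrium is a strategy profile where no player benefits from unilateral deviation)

Nash equilibrium: (A, Y), (C, Z)

Work:
Best responses:
  P1 vs X: payoffs [1, 3, 3] → best response B/C (payoff 3)
  P1 vs Y: payoffs [4, 3, 0] → best response A (payoff 4)
  P1 vs Z: payoffs [2, 0, 3] → best response C (payoff 3)
  P2 vs A: payoffs [3, 3, 2] → best response X/Y (payoff 3)
  P2 vs B: payoffs [3, 4, 1] → best response Y (payoff 4)
  P2 vs C: payoffs [0, 1, 1] → best response Y/Z (payoff 1)
Mutual best responses: (A,Y), (C,Z) → Nash equilibria.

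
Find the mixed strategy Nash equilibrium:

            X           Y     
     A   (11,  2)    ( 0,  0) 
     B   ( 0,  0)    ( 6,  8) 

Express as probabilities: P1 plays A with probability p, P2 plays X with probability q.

p = 0.8, q = 0.3529

Work:
Find probabilities that make opponent indifferent:
P2 chooses q to make P1 indifferent between A and B
P1 chooses p to make P2 indifferent between X and Y
Mixed NE: P1 plays (A: 0.8, B: 0.2), P2 plays (X: 0.3529, Y: 0.6471)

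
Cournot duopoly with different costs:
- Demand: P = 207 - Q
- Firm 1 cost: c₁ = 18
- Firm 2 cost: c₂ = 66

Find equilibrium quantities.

q₁* = 79.0, q₂* = 31.0

Work:
Reaction: q₁ = (207 - 18 - q₂)/2
Reaction: q₂ = (207 - 66 - q₁)/2
Solve simultaneously:
q₁* = (207 - 2×18 + 66)/3 = 79.0
q₂* = (207 - 2×66 + 18)/3 = 31.0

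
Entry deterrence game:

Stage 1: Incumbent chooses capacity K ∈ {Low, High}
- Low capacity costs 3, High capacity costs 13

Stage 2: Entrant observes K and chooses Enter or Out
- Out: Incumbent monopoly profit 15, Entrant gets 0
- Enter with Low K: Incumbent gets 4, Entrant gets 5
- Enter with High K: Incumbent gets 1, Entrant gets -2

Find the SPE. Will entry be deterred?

SPE: (High, Enter|Low, Out|High); Entry deterred. Incumbent net profit = 2

Work:
After Low K: Entrant enters (5 > 0)
After High K: Entrant stays out (-2 < 0)
Incumbent: Low → 4−3=1, High → 15−13=2
Incumbent chooses High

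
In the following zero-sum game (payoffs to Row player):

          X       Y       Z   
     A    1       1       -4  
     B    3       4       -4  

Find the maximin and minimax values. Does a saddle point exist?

Maximin = -4, Minimax = -4, Saddle: True

Work:
Row minimums: [-4, -4] → maximin = -4
Column maximums: [3, 4, -4] → minimax = -4
Saddle point exists! Game value = -4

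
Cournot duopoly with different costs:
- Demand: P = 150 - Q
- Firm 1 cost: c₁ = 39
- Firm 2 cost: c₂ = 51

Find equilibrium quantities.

q₁* = 41.0, q₂* = 29.0

Work:
Reaction: q₁ = (150 - 39 - q₂)/2
Reaction: q₂ = (150 - 51 - q₁)/2
Solve simultaneously:
q₁* = (150 - 2×39 + 51)/3 = 41.0
q₂* = (150 - 2×51 + 39)/3 = 29.0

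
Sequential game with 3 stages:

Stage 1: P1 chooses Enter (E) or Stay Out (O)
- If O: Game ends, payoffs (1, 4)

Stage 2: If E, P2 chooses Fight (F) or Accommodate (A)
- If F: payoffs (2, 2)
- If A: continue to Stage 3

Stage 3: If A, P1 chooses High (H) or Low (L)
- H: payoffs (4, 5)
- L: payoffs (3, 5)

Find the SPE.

SPE: (E, A, H); Outcome (4, 5)

Work:
Stage 3: P1 chooses H (4 vs 3)
Stage 2: P2: F->2, A->5 (anticipating H). Choose A
Stage 1: P1: O->1, E->4 (anticipating A, H). Choose E
SPE path: E -> A -> H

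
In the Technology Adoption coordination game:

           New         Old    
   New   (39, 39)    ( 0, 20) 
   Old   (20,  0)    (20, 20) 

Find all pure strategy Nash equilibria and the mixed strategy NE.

Pure NE: (New, New) and (Old, Old); Mixed NE: p = 0.5128, q = 0.5128

Work:
Check pure NE:
(New, New): (39, 39) - no unilateral deviation beneficial
(Old, Old): (20, 20) - no unilateral deviation beneficial
Mixed NE: P1 plays New with p = 0.5128, P2 plays New with q = 0.5128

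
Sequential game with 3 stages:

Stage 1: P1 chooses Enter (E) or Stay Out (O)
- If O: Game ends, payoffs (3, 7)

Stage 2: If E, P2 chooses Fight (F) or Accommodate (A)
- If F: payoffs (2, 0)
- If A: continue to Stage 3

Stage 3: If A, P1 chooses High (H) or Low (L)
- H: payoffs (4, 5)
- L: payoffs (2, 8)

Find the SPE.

SPE: (E, A, H); Outcome (4, 5)

Work:
Stage 3: P1 chooses H (4 vs 2)
Stage 2: P2: F->0, A->5 (anticipating H). Choose A
Stage 1: P1: O->3, E->4 (anticipating A, H). Choose E
SPE path: E -> A -> H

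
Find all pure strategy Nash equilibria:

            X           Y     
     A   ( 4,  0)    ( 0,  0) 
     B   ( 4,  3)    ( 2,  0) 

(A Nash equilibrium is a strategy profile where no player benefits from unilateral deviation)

Nash equilibrium: (A, X), (B, X)

Work:
Best responses:
  P1 vs X: payoffs [4, 4] → best response A/B (payoff 4)
  P1 vs Y: payoffs [0, 2] → best response B (payoff 2)
  P2 vs A: payoffs [0, 0] → best response X/Y (payoff 0)
  P2 vs B: payoffs [3, 0] → best response X (payoff 3)
Mutual best responses: (A,X), (B,X) → Nash equilibria.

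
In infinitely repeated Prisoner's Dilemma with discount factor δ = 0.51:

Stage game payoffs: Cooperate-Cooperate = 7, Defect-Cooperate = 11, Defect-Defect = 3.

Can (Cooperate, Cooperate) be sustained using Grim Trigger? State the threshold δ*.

δ* = 0.5; since δ = 0.51 ≥ 0.5, cooperation can be sustained

Work:
For Grim Trigger:
Cooperate forever: 7/(1-δ)
Defect then punished: 11 + 3·δ/(1-δ)
Need: 7/(1-δ) ≥ 11 + 3·δ/(1-δ)
Solving: δ ≥ (T-R)/(T-P) = (11-7)/(11-3) = 0.5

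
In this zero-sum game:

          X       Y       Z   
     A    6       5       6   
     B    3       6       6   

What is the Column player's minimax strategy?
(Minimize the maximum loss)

Column should play X or Y or Z (all achieve the minimum), value = 6

Work:
Column player minimizes Row's maximum payoff:
Column X: max payoff to Row = 6
Column Y: max payoff to Row = 6
Column Z: max payoff to Row = 6
Minimum is 6, achieved by columns X, Y, Z (tied).
Each of X or Y or Z is a minimax strategy.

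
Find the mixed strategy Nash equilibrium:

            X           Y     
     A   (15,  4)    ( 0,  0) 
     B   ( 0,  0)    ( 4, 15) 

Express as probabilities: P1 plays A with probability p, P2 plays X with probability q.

p = 0.7895, q = 0.2105

Work:
Find probabilities that make opponent indifferent:
P2 chooses q to make P1 indifferent between A and B
P1 chooses p to make P2 indifferent between X and Y
Mixed NE: P1 plays (A: 0.7895, B: 0.2105), P2 plays (X: 0.2105, Y: 0.7895)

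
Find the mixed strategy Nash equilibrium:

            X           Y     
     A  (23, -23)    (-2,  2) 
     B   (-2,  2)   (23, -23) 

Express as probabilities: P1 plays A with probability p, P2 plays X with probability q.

p = 0.5, q = 0.5

Work:
Find probabilities that make opponent indifferent:
P2 chooses q to make P1 indifferent between A and B
P1 chooses p to make P2 indifferent between X and Y
Mixed NE: P1 plays (A: 0.5, B: 0.5), P2 plays (X: 0.5, Y: 0.5)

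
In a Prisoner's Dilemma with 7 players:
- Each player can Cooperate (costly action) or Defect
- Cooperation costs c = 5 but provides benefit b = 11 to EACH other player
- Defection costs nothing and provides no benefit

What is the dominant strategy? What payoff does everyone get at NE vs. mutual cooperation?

Dominant: Defect; NE payoff = 0; Coop payoff = 61

Work:
Defect dominates (saves cost c = 5, benefit to others is external)
NE: All defect → everyone gets 0
If all cooperate: each receives (6)×11 - 5 = 61
Social dilemma: 61 > 0 but NE gives 0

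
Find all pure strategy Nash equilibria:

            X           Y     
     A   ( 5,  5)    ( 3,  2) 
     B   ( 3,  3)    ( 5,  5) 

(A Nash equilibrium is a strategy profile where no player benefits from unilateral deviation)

Nash equilibrium: (A, X), (B, Y)

Work:
Best responses:
  P1 vs X: payoffs [5, 3] → best response A (payoff 5)
  P1 vs Y: payoffs [3, 5] → best response B (payoff 5)
  P2 vs A: payoffs [5, 2] → best response X (payoff 5)
  P2 vs B: payoffs [3, 5] → best response Y (payoff 5)
Mutual best responses: (A,X), (B,Y) → Nash equilibria.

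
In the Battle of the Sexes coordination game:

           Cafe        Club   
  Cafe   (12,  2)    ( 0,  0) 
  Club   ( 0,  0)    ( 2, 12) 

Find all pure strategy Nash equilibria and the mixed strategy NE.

Pure NE: (Cafe, Cafe) and (Club, Club); Mixed NE: p = 0.8571, q = 0.1429

Work:
Check pure NE:
(Cafe, Cafe): (12, 2) - no unilateral deviation beneficial
(Club, Club): (2, 12) - no unilateral deviation beneficial
Mixed NE: P1 plays Cafe with p = 0.8571, P2 plays Cafe with q = 0.1429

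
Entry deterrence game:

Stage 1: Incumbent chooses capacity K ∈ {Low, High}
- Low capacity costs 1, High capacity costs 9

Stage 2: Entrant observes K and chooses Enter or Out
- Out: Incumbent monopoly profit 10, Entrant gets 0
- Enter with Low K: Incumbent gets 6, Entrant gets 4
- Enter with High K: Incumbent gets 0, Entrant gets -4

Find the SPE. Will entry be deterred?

SPE: (Low, Enter|Low, Out|High); Entry not deterred. Incumbent net profit = 5, Entrant gets 4

Work:
After Low K: Entrant enters (4 > 0)
After High K: Entrant stays out (-4 < 0)
Incumbent: Low → 6−1=5, High → 10−9=1
Incumbent chooses Low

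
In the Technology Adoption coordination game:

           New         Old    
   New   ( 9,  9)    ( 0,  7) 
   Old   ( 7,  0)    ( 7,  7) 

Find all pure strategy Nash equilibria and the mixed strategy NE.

Pure NE: (New, New) and (Old, Old); Mixed NE: p = 0.7778, q = 0.7778

Work:
Check pure NE:
(New, New): (9, 9) - no unilateral deviation beneficial
(Old, Old): (7, 7) - no unilateral deviation beneficial
Mixed NE: P1 plays New with p = 0.7778, P2 plays New with q = 0.7778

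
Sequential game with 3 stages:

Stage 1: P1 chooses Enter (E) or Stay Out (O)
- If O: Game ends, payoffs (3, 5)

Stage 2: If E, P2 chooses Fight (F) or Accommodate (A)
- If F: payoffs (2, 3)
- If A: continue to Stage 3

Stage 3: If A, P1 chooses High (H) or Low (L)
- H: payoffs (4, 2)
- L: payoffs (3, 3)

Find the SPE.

SPE: (O, F, H); Outcome (3, 5)

Work:
Stage 3: P1 chooses H (4 vs 3)
Stage 2: P2: F->3, A->2 (anticipating H). Choose F
Stage 1: P1: O->3, E->2 (anticipating F, H). Choose O
SPE path: O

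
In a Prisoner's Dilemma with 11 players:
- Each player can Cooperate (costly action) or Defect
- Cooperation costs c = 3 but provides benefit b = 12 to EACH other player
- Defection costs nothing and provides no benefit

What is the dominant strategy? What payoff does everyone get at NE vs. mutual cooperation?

Dominant: Defect; NE payoff = 0; Coop payoff = 117

Work:
Defect dominates (saves cost c = 3, benefit to others is external)
NE: All defect → everyone gets 0
If all cooperate: each receives (10)×12 - 3 = 117
Social dilemma: 117 > 0 but NE gives 0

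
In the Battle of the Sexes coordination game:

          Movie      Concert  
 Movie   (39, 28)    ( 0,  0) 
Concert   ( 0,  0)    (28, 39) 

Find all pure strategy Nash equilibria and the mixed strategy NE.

Pure NE: (Movie, Movie) and (Concert, Concert); Mixed NE: p = 0.5821, q = 0.4179

Work:
Check pure NE:
(Movie, Movie): (39, 28) - no unilateral deviation beneficial
(Concert, Concert): (28, 39) - no unilateral deviation beneficial
Mixed NE: P1 plays Movie with p = 0.5821, P2 plays Movie with q = 0.4179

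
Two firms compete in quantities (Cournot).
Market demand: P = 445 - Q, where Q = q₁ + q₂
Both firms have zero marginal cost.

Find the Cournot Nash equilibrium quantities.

q₁* = q₂* = 148.33; P* = 148.33

Work:
Profit: π_i = P·q_i = (a - q_i - q_j)·q_i
FOC: ∂π_i/∂q_i = a - 2q_i - q_j = 0
Reaction function: q_i = (445 - q_j)/2
Symmetry: q* = 445/3 = 148.33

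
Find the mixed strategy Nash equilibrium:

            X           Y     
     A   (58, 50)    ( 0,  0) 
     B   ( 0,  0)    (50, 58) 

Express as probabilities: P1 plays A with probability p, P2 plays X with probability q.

p = 0.537, q = 0.463

Work:
Find probabilities that make opponent indifferent:
P2 chooses q to make P1 indifferent between A and B
P1 chooses p to make P2 indifferent between X and Y
Mixed NE: P1 plays (A: 0.537, B: 0.463), P2 plays (X: 0.463, Y: 0.537)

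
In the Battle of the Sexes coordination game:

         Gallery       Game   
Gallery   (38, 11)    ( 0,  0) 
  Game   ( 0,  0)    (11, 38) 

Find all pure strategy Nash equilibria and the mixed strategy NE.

Pure NE: (Gallery, Gallery) and (Game, Game); Mixed NE: p = 0.7755, q = 0.2245

Work:
Check pure NE:
(Gallery, Gallery): (38, 11) - no unilateral deviation beneficial
(Game, Game): (11, 38) - no unilateral deviation beneficial
Mixed NE: P1 plays Gallery with p = 0.7755, P2 plays Gallery with q = 0.2245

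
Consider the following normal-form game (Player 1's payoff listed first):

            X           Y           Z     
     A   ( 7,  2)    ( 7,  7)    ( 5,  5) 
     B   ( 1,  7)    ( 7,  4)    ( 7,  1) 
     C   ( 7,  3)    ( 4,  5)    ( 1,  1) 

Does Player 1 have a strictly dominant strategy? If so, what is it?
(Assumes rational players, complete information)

No strictly dominant strategy exists for Player 1

Work:
A strategy strictly dominates another if it gives a strictly higher payoff against every opponent action. Compare each pair of P1's strategies column-by-column:
  A vs B: [7 vs 1, 7 vs 7, 5 vs 7] → A does not strictly dominate B (column Y: 7 ≤ 7)
  A vs C: [7 vs 7, 7 vs 4, 5 vs 1] → A does not strictly dominate C (column X: 7 ≤ 7)
  B vs A: [1 vs 7, 7 vs 7, 7 vs 5] → B does not strictly dominate A (column X: 1 ≤ 7)
  B vs C: [1 vs 7, 7 vs 4, 7 vs 1] → B does not strictly dominate C (column X: 1 ≤ 7)
  C vs A: [7 vs 7, 4 vs 7, 1 vs 5] → C does not strictly dominate A (column X: 7 ≤ 7)
  C vs B: [7 vs 1, 4 vs 7, 1 vs 7] → C does not strictly dominate B (column Y: 4 ≤ 7)
No single strategy strictly dominates all others → no strictly dominant strategy.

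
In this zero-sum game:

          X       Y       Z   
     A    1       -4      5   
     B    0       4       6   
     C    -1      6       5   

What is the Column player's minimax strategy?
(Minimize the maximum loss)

Column should play X, value = 1

Work:
Column player minimizes Row's maximum payoff:
Column X: max payoff to Row = 1
Column Y: max payoff to Row = 6
Column Z: max payoff to Row = 6
Minimum is 1, achieved by column X.
Minimax strategy: X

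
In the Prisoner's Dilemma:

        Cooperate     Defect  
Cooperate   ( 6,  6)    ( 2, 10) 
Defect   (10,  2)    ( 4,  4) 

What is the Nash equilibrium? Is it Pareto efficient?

(Defect, Defect) is NE; not Pareto efficient

Work:
Defect dominates Cooperate for both players:
If P2 cooperates: Defect (10) > Cooperate (6)
If P2 defects: Defect (4) > Cooperate (2)
NE: (Defect, Defect) with payoff (4, 4)
But (Cooperate, Cooperate) = (6, 6) Pareto dominates (4, 4)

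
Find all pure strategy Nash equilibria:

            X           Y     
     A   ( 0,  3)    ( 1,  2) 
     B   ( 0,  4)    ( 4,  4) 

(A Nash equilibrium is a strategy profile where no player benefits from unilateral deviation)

Nash equilibrium: (A, X), (B, X), (B, Y)

Work:
Best responses:
  P1 vs X: payoffs [0, 0] → best response A/B (payoff 0)
  P1 vs Y: payoffs [1, 4] → best response B (payoff 4)
  P2 vs A: payoffs [3, 2] → best response X (payoff 3)
  P2 vs B: payoffs [4, 4] → best response X/Y (payoff 4)
Mutual best responses: (A,X), (B,X), (B,Y) → Nash equilibria.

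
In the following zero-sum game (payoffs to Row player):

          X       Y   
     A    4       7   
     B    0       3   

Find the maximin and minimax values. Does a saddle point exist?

Maximin = 4, Minimax = 4, Saddle: True

Work:
Row minimums: [4, 0] → maximin = 4
Column maximums: [4, 7] → minimax = 4
Saddle point exists! Game value = 4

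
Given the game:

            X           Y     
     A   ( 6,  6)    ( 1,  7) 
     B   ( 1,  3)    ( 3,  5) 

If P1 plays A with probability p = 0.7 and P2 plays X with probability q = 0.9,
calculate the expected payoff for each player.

E[P1] = 4.21, E[P2] = 5.23

Work:
E[P1] = p·q·π₁(A,X) + p·(1-q)·π₁(A,Y) + (1-p)·q·π₁(B,X) + (1-p)·(1-q)·π₁(B,Y)
= 0.7·0.9·6 + 0.7·0.1·1 + 0.3·0.9·1 + 0.3·0.1·3
= 4.21

E[P2] = 5.23 (similar calculation)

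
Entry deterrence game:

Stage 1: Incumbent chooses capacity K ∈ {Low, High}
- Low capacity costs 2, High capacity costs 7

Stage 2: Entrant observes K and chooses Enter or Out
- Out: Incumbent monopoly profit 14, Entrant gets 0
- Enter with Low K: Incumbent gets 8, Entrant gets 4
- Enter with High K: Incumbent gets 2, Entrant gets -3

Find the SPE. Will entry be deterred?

SPE: (High, Enter|Low, Out|High); Entry deterred. Incumbent net profit = 7

Work:
After Low K: Entrant enters (4 > 0)
After High K: Entrant stays out (-3 < 0)
Incumbent: Low → 8−2=6, High → 14−7=7
Incumbent chooses High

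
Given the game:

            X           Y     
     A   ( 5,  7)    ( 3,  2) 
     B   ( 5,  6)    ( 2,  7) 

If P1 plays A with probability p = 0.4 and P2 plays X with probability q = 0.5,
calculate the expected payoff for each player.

E[P1] = 3.7, E[P2] = 5.7

Work:
E[P1] = p·q·π₁(A,X) + p·(1-q)·π₁(A,Y) + (1-p)·q·π₁(B,X) + (1-p)·(1-q)·π₁(B,Y)
= 0.4·0.5·5 + 0.4·0.5·3 + 0.6·0.5·5 + 0.6·0.5·2
= 3.7

E[P2] = 5.7 (similar calculation)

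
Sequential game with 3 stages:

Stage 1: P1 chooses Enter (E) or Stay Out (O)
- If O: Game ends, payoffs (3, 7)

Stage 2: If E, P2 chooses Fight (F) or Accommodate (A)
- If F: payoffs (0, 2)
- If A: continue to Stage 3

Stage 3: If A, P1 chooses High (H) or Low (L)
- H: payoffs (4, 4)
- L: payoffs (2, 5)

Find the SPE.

SPE: (E, A, H); Outcome (4, 4)

Work:
Stage 3: P1 chooses H (4 vs 2)
Stage 2: P2: F->2, A->4 (anticipating H). Choose A
Stage 1: P1: O->3, E->4 (anticipating A, H). Choose E
SPE path: E -> A -> H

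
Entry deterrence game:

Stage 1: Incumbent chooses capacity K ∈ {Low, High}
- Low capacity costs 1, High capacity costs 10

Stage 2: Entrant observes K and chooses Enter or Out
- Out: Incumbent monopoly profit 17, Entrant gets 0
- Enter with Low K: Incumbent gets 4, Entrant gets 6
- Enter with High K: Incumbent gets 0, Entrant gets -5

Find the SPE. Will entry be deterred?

SPE: (High, Enter|Low, Out|High); Entry deterred. Incumbent net profit = 7

Work:
After Low K: Entrant enters (6 > 0)
After High K: Entrant stays out (-5 < 0)
Incumbent: Low → 4−1=3, High → 17−10=7
Incumbent chooses High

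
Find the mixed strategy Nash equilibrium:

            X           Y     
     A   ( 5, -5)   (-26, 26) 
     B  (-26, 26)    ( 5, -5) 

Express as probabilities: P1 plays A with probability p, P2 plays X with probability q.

p = 0.5, q = 0.5

Work:
Find probabilities that make opponent indifferent:
P2 chooses q to make P1 indifferent between A and B
P1 chooses p to make P2 indifferent between X and Y
Mixed NE: P1 plays (A: 0.5, B: 0.5), P2 plays (X: 0.5, Y: 0.5)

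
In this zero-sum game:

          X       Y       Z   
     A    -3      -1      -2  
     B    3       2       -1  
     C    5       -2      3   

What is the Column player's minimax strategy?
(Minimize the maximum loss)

Column should play Y, value = 2

Work:
Column player minimizes Row's maximum payoff:
Column X: max payoff to Row = 5
Column Y: max payoff to Row = 2
Column Z: max payoff to Row = 3
Minimum is 2, achieved by column Y.
Minimax strategy: Y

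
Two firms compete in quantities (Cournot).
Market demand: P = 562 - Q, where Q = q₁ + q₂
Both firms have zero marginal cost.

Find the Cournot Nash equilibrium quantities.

q₁* = q₂* = 187.33; P* = 187.33

Work:
Profit: π_i = P·q_i = (a - q_i - q_j)·q_i
FOC: ∂π_i/∂q_i = a - 2q_i - q_j = 0
Reaction function: q_i = (562 - q_j)/2
Symmetry: q* = 562/3 = 187.33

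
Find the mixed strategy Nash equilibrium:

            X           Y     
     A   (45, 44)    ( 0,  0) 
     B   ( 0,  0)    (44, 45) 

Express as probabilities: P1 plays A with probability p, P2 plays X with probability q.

p = 0.5056, q = 0.4944

Work:
Find probabilities that make opponent indifferent:
P2 chooses q to make P1 indifferent between A and B
P1 chooses p to make P2 indifferent between X and Y
Mixed NE: P1 plays (A: 0.5056, B: 0.4944), P2 plays (X: 0.4944, Y: 0.5056)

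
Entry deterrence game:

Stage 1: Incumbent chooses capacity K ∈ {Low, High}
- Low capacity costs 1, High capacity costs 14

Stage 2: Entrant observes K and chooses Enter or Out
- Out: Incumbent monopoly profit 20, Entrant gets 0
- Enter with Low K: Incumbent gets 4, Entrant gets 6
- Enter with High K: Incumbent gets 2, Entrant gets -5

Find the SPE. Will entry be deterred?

SPE: (High, Enter|Low, Out|High); Entry deterred. Incumbent net profit = 6

Work:
After Low K: Entrant enters (6 > 0)
After High K: Entrant stays out (-5 < 0)
Incumbent: Low → 4−1=3, High → 20−14=6
Incumbent chooses High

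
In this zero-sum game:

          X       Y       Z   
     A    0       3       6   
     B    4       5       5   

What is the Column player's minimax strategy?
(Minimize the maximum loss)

Column should play X, value = 4

Work:
Column player minimizes Row's maximum payoff:
Column X: max payoff to Row = 4
Column Y: max payoff to Row = 5
Column Z: max payoff to Row = 6
Minimum is 4, achieved by column X.
Minimax strategy: X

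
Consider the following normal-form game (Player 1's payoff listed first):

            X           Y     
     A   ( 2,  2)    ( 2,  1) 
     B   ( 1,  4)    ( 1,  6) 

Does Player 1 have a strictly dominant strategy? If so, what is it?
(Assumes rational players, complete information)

Yes, Player 1's strictly dominant strategy is A

Work:
A strategy strictly dominates another if it gives a strictly higher payoff against every opponent action. Compare each pair of P1's strategies column-by-column:
  A vs B: [2 vs 1, 2 vs 1] → A strictly dominates B
  B vs A: [1 vs 2, 1 vs 2] → B does not strictly dominate A (column X: 1 ≤ 2)
A strictly dominates every other strategy → strictly dominant.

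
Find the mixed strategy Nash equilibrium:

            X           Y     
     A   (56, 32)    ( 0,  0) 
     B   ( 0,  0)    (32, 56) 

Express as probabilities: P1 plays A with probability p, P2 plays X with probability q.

p = 0.6364, q = 0.3636

Work:
Find probabilities that make opponent indifferent:
P2 chooses q to make P1 indifferent between A and B
P1 chooses p to make P2 indifferent between X and Y
Mixed NE: P1 plays (A: 0.6364, B: 0.3636), P2 plays (X: 0.3636, Y: 0.6364)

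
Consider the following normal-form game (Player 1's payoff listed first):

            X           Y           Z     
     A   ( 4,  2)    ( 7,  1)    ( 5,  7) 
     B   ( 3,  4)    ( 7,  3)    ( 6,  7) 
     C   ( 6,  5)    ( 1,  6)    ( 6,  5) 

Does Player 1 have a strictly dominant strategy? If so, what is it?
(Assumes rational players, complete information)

No strictly dominant strategy exists for Player 1

Work:
A strategy strictly dominates another if it gives a strictly higher payoff against every opponent action. Compare each pair of P1's strategies column-by-column:
  A vs B: [4 vs 3, 7 vs 7, 5 vs 6] → A does not strictly dominate B (column Y: 7 ≤ 7)
  A vs C: [4 vs 6, 7 vs 1, 5 vs 6] → A does not strictly dominate C (column X: 4 ≤ 6)
  B vs A: [3 vs 4, 7 vs 7, 6 vs 5] → B does not strictly dominate A (column X: 3 ≤ 4)
  B vs C: [3 vs 6, 7 vs 1, 6 vs 6] → B does not strictly dominate C (column X: 3 ≤ 6)
  C vs A: [6 vs 4, 1 vs 7, 6 vs 5] → C does not strictly dominate A (column Y: 1 ≤ 7)
  C vs B: [6 vs 3, 1 vs 7, 6 vs 6] → C does not strictly dominate B (column Y: 1 ≤ 7)
No single strategy strictly dominates all others → no strictly dominant strategy.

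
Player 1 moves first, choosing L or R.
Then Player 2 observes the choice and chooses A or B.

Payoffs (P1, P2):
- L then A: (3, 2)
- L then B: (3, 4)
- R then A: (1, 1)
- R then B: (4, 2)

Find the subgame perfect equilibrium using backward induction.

P1 plays R, P2 plays B after L and B after R; Payoff (4, 2)

Work:
Backward induction:
After L: P2 chooses B → P1 gets 3
After R: P2 chooses B → P1 gets 4
P1 chooses R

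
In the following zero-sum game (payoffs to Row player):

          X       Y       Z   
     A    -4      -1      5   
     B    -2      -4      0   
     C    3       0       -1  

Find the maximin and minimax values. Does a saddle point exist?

Maximin = -1, Minimax = 0, Saddle: False

Work:
Row minimums: [-4, -4, -1] → maximin = -1
Column maximums: [3, 0, 5] → minimax = 0
No saddle point (maximin ≠ minimax). Mixed strategy needed.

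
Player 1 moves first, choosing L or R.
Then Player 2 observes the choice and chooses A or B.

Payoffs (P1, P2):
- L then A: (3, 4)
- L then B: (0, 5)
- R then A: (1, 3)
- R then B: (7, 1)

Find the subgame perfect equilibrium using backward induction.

P1 plays R, P2 plays B after L and A after R; Payoff (1, 3)

Work:
Backward induction:
After L: P2 chooses B → P1 gets 0
After R: P2 chooses A → P1 gets 1
P1 chooses R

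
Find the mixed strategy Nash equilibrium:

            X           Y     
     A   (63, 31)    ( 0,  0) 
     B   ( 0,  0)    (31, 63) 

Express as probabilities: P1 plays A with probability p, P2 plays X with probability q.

p = 0.6702, q = 0.3298

Work:
Find probabilities that make opponent indifferent:
P2 chooses q to make P1 indifferent between A and B
P1 chooses p to make P2 indifferent between X and Y
Mixed NE: P1 plays (A: 0.6702, B: 0.3298), P2 plays (X: 0.3298, Y: 0.6702)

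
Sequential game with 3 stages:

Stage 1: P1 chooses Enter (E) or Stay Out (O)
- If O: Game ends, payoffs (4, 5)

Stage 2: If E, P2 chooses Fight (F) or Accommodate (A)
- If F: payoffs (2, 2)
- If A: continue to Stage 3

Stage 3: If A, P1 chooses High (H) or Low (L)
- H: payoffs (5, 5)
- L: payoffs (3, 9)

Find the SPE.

SPE: (E, A, H); Outcome (5, 5)

Work:
Stage 3: P1 chooses H (5 vs 3)
Stage 2: P2: F->2, A->5 (anticipating H). Choose A
Stage 1: P1: O->4, E->5 (anticipating A, H). Choose E
SPE path: E -> A -> H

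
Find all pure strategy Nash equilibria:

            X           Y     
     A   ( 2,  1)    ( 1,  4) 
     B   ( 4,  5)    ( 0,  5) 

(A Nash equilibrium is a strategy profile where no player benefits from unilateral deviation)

Nash equilibrium: (A, Y), (B, X)

Work:
Best responses:
  P1 vs X: payoffs [2, 4] → best response B (payoff 4)
  P1 vs Y: payoffs [1, 0] → best response A (payoff 1)
  P2 vs A: payoffs [1, 4] → best response Y (payoff 4)
  P2 vs B: payoffs [5, 5] → best response X/Y (payoff 5)
Mutual best responses: (A,Y), (B,X) → Nash equilibria.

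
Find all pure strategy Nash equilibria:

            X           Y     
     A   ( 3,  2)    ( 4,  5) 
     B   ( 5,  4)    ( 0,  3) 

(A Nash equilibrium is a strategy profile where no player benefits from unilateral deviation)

Nash equilibrium: (A, Y), (B, X)

Work:
Best responses:
  P1 vs X: payoffs [3, 5] → best response B (payoff 5)
  P1 vs Y: payoffs [4, 0] → best response A (payoff 4)
  P2 vs A: payoffs [2, 5] → best response Y (payoff 5)
  P2 vs B: payoffs [4, 3] → best response X (payoff 4)
Mutual best responses: (A,Y), (B,X) → Nash equilibria.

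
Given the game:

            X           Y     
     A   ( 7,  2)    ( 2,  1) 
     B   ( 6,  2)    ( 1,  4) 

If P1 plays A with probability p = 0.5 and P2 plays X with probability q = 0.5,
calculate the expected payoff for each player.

E[P1] = 4.0, E[P2] = 2.25

Work:
E[P1] = p·q·π₁(A,X) + p·(1-q)·π₁(A,Y) + (1-p)·q·π₁(B,X) + (1-p)·(1-q)·π₁(B,Y)
= 0.5·0.5·7 + 0.5·0.5·2 + 0.5·0.5·6 + 0.5·0.5·1
= 4.0

E[P2] = 2.25 (similar calculation)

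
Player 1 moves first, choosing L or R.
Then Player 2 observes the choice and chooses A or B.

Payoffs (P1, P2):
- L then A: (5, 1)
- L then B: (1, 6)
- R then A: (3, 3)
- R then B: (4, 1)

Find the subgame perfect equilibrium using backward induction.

P1 plays R, P2 plays B after L and A after R; Payoff (3, 3)

Work:
Backward induction:
After L: P2 chooses B → P1 gets 1
After R: P2 chooses A → P1 gets 3
P1 chooses R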